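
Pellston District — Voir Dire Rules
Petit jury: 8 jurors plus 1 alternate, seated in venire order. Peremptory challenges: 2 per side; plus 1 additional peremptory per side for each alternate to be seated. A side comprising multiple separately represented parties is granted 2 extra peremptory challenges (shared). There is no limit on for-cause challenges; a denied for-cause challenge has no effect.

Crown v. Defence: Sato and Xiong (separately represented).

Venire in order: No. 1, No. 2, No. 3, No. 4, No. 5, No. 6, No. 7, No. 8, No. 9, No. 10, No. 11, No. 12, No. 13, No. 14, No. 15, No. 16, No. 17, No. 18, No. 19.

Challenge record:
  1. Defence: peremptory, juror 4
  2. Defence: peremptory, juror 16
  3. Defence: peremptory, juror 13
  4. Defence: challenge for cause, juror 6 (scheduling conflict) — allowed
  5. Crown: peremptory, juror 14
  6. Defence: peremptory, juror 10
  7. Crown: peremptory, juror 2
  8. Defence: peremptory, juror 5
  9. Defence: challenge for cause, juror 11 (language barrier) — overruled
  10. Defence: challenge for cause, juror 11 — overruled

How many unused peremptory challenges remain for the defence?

0

Defence allotment: 2 base + 1 × 1 alternate + 2 multi-party = 5.
Defence peremptories used: #4, #16, #13, #10, #5 — 5 (for-cause on #6, #11, #11 don't count).
Remaining: 5 − 5 = 0.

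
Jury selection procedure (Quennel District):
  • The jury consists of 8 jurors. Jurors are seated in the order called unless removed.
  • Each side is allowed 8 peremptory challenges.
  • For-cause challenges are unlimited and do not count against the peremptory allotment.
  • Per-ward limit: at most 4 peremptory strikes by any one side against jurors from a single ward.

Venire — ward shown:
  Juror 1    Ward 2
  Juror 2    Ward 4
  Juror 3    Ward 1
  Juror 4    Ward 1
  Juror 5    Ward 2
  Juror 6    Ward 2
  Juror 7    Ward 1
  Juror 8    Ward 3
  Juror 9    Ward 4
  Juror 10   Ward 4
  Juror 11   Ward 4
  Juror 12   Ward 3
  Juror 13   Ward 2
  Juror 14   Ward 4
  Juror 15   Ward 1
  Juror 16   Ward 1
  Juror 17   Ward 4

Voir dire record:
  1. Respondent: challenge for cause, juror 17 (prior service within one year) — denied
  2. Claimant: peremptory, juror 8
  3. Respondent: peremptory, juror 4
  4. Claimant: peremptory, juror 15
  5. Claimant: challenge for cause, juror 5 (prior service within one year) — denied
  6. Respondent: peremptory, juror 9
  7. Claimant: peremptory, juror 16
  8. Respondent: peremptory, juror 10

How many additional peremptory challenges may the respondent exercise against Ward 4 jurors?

2

Respondent peremptories so far: #4, #9, #10 — 3 of 8 used, 5 left overall.
Against Ward 4: #9, #10 — 2 used; per-ward cap 4 leaves 2.
Binding limit: min(5, 2) = 2.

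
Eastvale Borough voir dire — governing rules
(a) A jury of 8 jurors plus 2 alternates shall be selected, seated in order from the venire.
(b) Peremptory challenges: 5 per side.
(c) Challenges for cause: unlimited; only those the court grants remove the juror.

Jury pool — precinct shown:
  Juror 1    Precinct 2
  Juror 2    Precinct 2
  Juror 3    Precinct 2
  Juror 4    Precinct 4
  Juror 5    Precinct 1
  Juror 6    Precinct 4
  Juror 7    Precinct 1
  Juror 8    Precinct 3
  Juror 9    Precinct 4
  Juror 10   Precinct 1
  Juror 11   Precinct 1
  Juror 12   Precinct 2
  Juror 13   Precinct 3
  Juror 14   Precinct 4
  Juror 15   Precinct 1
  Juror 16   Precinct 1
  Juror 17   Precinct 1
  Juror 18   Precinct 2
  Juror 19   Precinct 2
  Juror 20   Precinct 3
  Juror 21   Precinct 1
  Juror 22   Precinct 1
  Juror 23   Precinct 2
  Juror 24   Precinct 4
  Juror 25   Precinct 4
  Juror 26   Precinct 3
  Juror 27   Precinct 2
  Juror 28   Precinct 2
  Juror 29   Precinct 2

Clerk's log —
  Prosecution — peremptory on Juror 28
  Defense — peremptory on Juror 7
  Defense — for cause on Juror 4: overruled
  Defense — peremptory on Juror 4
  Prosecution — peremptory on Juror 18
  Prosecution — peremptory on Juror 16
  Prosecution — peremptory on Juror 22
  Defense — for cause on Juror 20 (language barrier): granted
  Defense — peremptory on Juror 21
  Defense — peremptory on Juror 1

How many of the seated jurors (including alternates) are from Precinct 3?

2

Removed: #1, #4, #7, #16, #18, #20, #21, #22, #28.
Seated (10 incl. alternates): #2, #3, #5, #6, #8, #9, #10, #11, #12, #13.
Of those, in Precinct 3: #8, #13 → 2.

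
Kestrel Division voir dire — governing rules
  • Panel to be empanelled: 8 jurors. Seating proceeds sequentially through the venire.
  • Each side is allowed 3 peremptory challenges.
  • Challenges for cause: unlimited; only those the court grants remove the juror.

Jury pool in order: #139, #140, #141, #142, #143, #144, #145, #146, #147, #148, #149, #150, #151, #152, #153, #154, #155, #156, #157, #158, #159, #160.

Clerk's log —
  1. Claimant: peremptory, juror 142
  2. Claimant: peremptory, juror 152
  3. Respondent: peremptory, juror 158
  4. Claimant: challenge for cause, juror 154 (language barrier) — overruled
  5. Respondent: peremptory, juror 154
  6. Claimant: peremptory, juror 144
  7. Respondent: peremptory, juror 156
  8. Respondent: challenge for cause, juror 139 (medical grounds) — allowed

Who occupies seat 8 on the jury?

149

Removed: #139, #142, #144, #152, #154, #156, #158.
Filling seats in venire order through position 8: #140, #141, #143, #145, #146, #147, #148, #149.
So seat 8 is #149.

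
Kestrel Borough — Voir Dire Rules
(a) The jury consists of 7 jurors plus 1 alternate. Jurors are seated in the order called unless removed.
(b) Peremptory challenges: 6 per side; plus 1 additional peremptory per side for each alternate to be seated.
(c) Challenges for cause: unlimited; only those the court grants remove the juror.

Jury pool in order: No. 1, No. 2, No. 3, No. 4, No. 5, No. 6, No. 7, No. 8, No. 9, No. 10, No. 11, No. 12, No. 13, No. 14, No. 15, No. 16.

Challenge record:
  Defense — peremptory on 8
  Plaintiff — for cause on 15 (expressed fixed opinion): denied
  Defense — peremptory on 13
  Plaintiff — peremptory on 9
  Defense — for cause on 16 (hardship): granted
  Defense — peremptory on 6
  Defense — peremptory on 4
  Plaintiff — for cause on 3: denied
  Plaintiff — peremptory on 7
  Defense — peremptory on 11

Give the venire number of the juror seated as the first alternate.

Removed: #4, #6, #7, #8, #9, #11, #13, #16. (#3, #15 stay — for-cause denied.)
Filling seats in venire order through position 8: #1, #2, #3, #5, #10, #12, #14, #15.
So alternate 1 is #15.

15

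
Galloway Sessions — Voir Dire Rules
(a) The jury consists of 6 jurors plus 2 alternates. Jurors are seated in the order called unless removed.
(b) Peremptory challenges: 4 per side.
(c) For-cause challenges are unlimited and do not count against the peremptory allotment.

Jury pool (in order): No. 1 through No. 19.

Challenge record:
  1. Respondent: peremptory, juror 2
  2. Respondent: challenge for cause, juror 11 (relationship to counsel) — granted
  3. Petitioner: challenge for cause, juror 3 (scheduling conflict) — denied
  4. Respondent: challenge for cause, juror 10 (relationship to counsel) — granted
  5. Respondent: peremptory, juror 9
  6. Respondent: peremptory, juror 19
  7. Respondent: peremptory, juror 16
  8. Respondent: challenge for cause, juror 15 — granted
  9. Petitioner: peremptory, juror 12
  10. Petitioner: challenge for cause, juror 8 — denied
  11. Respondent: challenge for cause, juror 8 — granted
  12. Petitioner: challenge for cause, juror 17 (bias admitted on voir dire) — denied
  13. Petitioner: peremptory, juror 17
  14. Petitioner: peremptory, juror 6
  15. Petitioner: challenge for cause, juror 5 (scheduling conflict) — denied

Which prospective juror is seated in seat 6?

13

Removed: #2, #6, #8, #9, #10, #11, #12, #15, #16, #17, #19. (#3, #5 stay — for-cause denied.)
Seating in order: seats 1–6 → #1, #3, #4, #5, #7, #13; alternates → #14, #18.
So seat 6 is #13.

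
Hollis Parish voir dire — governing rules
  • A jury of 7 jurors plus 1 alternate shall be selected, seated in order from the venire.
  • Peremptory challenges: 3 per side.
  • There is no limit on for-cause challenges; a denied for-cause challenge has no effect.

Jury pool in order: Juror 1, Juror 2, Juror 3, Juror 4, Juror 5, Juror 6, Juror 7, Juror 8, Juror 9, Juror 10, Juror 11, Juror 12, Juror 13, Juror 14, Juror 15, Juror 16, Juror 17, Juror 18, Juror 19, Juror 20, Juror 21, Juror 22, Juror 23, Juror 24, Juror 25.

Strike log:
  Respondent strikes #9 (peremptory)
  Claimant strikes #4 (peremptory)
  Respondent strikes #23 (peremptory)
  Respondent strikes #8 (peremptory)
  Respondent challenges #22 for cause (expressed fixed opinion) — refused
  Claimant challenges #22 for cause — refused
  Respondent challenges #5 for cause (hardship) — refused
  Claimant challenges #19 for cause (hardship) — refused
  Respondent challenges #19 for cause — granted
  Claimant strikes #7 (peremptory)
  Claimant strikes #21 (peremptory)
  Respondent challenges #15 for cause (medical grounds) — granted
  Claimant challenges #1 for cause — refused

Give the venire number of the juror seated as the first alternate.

12

Removed: #4, #7, #8, #9, #15, #19, #21, #23. (#1, #5, #22 stay — for-cause denied.)
Seating in order: seats 1–7 → #1, #2, #3, #5, #6, #10, #11; alternates → #12.
So alternate 1 is #12.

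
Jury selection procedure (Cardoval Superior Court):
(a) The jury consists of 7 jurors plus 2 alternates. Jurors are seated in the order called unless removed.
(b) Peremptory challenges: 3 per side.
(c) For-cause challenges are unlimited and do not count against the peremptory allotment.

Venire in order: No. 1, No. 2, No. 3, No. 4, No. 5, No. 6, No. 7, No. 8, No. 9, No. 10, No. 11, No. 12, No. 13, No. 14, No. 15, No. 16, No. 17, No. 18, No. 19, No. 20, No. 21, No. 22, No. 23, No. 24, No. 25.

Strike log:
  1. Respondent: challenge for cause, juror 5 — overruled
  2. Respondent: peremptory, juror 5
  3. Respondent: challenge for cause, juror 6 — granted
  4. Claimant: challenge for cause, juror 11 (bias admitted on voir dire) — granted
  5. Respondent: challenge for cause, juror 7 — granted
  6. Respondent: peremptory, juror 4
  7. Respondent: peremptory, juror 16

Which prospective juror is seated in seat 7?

Removed: #4, #5, #6, #7, #11, #16.
Seating in order: seats 1–7 → #1, #2, #3, #8, #9, #10, #12; alternates → #13, #14.
So seat 7 is #12.

12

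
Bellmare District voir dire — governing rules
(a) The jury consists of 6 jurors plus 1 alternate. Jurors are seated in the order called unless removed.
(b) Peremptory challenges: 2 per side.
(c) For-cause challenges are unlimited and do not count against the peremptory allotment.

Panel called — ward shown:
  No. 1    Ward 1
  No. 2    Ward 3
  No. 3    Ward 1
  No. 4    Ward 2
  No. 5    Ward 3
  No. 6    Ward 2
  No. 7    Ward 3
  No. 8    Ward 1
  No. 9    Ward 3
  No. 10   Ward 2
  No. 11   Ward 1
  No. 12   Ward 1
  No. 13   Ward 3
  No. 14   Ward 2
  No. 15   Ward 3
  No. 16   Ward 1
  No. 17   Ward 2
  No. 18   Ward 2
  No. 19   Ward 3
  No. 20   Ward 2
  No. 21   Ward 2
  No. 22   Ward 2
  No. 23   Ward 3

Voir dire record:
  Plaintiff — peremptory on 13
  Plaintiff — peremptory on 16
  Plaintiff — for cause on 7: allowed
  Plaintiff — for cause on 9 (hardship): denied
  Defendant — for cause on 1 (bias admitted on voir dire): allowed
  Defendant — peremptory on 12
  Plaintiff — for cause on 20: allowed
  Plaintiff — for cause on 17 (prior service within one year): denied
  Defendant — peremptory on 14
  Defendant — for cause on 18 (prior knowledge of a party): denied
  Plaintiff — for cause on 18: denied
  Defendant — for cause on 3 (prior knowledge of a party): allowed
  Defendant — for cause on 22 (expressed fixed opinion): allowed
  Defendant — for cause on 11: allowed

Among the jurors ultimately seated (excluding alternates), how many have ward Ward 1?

Removed: #1, #3, #7, #11, #12, #13, #14, #16, #20, #22.
Seated jurors 1–6: #2, #4, #5, #6, #8, #9 (alternates #10 not counted).
Of those, in Ward 1: #8 → 1.

1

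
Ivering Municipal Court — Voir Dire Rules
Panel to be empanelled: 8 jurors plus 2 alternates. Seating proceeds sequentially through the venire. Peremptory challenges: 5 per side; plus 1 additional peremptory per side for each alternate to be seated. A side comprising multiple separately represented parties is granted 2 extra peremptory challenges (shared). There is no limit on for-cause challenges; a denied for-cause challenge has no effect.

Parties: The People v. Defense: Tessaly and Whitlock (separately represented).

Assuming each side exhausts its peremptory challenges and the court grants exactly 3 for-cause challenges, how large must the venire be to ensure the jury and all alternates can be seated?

Seats to fill: 8 + 2 alternates = 10.
Peremptories — The People: 5 + 1×2 = 7; Defense: 5 + 1×2 + 2 = 9; total 16.
For-cause removals: 3.
Minimum venire: 10 + 16 + 3 = 29.

29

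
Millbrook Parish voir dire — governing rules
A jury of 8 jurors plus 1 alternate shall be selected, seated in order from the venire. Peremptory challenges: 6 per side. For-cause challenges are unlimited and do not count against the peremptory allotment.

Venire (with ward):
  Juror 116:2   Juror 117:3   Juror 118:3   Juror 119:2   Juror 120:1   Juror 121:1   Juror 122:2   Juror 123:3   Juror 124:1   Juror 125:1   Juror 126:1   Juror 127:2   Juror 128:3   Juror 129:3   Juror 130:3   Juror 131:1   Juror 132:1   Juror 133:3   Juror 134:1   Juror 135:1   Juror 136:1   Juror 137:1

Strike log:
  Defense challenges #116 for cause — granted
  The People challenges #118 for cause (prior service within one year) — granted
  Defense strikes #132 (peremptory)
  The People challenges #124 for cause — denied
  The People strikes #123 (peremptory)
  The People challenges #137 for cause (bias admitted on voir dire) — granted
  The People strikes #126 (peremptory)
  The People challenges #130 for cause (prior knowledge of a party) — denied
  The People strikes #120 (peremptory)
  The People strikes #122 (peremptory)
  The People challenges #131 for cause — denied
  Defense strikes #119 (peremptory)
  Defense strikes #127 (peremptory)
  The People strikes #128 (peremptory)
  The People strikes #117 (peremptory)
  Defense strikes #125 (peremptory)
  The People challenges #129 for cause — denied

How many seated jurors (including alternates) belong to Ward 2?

0

Removed: #116, #117, #118, #119, #120, #122, #123, #125, #126, #127, #128, #132, #137.
Seated (9 incl. alternates): #121, #124, #129, #130, #131, #133, #134, #135, #136.
None of those are in Ward 2 → 0.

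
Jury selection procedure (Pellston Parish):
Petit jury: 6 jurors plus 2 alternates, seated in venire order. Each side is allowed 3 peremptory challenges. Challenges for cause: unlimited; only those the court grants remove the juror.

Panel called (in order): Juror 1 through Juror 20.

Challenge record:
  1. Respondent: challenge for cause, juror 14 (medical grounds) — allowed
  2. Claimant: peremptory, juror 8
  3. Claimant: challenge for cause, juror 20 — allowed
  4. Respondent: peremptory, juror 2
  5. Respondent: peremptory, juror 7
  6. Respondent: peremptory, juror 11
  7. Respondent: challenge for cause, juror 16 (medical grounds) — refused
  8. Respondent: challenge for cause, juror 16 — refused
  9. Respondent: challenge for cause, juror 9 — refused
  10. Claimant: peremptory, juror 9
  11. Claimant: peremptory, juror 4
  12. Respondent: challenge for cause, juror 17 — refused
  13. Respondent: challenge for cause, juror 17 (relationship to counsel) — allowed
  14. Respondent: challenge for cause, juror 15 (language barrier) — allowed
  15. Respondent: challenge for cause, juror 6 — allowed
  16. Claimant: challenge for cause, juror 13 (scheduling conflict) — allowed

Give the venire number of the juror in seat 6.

16

Removed: #2, #4, #6, #7, #8, #9, #11, #13, #14, #15, #17, #20. (#16 stays — for-cause denied.)
Seating in order: seats 1–6 → #1, #3, #5, #10, #12, #16; alternates → #18, #19.
So seat 6 is #16.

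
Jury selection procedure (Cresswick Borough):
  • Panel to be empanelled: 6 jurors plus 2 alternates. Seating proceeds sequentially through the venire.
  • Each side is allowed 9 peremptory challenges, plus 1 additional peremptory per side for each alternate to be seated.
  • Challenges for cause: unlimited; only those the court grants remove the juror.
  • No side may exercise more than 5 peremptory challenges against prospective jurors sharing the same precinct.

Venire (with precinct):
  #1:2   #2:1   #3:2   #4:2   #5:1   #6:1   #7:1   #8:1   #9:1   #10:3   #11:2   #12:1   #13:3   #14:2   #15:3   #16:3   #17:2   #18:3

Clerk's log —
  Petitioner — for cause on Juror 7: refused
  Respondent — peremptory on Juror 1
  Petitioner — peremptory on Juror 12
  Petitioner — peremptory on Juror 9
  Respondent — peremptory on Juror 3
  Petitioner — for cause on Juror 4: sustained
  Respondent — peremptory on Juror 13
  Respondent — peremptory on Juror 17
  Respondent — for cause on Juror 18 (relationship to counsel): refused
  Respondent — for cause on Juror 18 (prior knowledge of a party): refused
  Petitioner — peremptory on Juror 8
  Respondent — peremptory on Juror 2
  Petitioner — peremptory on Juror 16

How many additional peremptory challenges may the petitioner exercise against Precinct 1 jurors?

Petitioner peremptories so far: #12, #9, #8, #16 — 4 of 11 used, 7 left overall.
Against Precinct 1: #12, #9, #8 — 3 used; per-precinct cap 5 leaves 2.
Binding limit: min(7, 2) = 2.

2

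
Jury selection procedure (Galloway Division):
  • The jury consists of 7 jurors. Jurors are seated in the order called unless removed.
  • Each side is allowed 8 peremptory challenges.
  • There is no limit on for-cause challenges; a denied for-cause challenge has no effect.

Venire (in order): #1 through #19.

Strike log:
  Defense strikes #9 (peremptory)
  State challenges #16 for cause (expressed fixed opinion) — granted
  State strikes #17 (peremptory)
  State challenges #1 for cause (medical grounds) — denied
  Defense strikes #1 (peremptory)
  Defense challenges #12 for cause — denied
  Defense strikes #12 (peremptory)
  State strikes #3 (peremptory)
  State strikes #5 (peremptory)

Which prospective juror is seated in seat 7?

11

Removed: #1, #3, #5, #9, #12, #16, #17.
Filling seats in venire order through position 7: #2, #4, #6, #7, #8, #10, #11.
So seat 7 is #11.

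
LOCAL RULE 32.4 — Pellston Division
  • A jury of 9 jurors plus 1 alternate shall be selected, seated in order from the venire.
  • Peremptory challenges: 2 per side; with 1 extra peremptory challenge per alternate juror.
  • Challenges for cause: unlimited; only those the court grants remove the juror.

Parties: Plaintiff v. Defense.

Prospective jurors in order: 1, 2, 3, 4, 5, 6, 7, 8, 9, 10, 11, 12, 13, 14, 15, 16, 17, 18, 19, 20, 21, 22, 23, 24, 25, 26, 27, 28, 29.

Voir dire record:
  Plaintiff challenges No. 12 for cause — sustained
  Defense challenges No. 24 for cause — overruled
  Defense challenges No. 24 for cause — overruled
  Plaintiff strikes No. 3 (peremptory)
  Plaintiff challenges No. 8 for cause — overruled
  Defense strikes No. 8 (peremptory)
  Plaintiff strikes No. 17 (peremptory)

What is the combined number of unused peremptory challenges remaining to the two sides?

Plaintiff allotment: 2 base + 1 × 1 alternate = 3. Defense allotment: 2 base + 1 × 1 alternate = 3.
Plaintiff peremptories used: #3, #17 — 2 (for-cause on #12, #8 don't count).
Defense peremptories used: #8 — 1 (for-cause on #24, #24 don't count).
Remaining: (3 − 2) + (3 − 1) = 3.

3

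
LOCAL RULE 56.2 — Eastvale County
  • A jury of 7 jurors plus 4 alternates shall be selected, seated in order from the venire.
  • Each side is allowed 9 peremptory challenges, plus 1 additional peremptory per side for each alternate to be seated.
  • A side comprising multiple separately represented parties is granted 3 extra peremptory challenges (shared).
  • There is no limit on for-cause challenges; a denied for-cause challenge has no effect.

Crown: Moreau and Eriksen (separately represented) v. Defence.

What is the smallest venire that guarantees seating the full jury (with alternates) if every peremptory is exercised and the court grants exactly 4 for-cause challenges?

Seats to fill: 7 + 4 alternates = 11.
Peremptories — Crown: 9 + 1×4 + 3 = 16; Defence: 9 + 1×4 = 13; total 29.
For-cause removals: 4.
Minimum venire: 11 + 29 + 4 = 44.

44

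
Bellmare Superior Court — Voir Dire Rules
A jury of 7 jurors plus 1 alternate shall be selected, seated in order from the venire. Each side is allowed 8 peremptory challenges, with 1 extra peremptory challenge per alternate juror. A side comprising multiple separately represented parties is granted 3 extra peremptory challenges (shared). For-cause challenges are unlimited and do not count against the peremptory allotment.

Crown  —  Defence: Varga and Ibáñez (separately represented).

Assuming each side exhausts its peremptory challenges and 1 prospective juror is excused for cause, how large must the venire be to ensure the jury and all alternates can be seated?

30

Seats to fill: 7 + 1 alternates = 8.
Peremptories — Crown: 8 + 1×1 = 9; Defence: 8 + 1×1 + 3 = 12; total 21.
For-cause removals: 1.
Minimum venire: 8 + 21 + 1 = 30.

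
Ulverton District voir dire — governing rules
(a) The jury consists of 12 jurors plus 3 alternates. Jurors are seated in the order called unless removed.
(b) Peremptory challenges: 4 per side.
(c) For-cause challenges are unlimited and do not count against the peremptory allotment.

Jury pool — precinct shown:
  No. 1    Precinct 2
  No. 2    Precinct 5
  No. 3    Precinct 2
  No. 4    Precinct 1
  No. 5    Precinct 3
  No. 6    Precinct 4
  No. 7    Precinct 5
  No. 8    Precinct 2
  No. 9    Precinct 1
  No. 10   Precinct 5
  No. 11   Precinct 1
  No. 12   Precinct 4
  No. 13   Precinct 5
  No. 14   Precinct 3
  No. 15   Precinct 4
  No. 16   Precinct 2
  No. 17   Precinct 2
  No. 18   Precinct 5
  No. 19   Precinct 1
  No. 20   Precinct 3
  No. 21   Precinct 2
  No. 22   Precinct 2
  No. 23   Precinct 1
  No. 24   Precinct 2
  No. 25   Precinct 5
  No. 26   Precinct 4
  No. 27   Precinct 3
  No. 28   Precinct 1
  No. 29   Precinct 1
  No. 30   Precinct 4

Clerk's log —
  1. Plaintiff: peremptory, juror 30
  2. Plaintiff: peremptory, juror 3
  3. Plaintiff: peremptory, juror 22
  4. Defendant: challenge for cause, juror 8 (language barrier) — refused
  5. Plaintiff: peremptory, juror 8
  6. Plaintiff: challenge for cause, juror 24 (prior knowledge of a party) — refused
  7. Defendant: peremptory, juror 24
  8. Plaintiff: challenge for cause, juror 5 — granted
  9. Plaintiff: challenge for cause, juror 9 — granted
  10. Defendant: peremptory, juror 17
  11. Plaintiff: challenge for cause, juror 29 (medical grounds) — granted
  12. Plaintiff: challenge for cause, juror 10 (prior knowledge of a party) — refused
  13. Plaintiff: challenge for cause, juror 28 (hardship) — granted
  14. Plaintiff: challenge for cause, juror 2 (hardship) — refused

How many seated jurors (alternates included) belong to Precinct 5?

Removed: #3, #5, #8, #9, #17, #22, #24, #28, #29, #30.
Seated (15 incl. alternates): #1, #2, #4, #6, #7, #10, #11, #12, #13, #14, #15, #16, #18, #19, #20.
Of those, in Precinct 5: #2, #7, #10, #13, #18 → 5.

5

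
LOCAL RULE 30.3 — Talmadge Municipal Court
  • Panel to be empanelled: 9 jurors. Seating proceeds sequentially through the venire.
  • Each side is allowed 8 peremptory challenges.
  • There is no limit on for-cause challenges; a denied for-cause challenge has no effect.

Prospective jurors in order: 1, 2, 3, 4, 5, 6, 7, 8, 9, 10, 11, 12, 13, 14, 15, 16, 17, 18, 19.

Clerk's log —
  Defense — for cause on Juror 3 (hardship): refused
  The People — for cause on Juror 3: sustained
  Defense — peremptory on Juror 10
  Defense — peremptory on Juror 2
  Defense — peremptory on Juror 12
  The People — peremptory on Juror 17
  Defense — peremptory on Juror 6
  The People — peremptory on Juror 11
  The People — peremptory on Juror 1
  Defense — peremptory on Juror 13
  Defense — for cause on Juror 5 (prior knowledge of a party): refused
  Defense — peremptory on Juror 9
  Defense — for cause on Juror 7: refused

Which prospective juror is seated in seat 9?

19

Removed: #1, #2, #3, #6, #9, #10, #11, #12, #13, #17. (#5, #7 stay — for-cause denied.)
Filling seats in venire order through position 9: #4, #5, #7, #8, #14, #15, #16, #18, #19.
So seat 9 is #19.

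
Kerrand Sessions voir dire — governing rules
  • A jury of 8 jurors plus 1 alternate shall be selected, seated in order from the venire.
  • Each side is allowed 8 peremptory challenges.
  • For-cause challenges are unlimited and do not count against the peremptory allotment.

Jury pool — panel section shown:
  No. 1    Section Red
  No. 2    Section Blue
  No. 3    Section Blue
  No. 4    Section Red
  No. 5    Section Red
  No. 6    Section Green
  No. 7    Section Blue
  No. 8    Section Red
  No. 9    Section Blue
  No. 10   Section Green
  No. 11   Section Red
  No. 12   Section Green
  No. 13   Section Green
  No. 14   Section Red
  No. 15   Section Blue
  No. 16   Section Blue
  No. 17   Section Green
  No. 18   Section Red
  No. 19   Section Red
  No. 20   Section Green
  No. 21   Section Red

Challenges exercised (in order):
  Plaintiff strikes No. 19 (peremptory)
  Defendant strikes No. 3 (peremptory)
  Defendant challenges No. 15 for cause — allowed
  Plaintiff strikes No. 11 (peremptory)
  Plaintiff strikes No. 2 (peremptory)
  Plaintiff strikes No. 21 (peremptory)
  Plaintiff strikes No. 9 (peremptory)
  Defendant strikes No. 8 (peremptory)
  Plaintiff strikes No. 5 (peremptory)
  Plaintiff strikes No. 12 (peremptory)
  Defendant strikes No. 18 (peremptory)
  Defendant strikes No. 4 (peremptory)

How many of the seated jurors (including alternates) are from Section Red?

2

Removed: #2, #3, #4, #5, #8, #9, #11, #12, #15, #18, #19, #21.
Seated (9 incl. alternates): #1, #6, #7, #10, #13, #14, #16, #17, #20.
Of those, in Section Red: #1, #14 → 2.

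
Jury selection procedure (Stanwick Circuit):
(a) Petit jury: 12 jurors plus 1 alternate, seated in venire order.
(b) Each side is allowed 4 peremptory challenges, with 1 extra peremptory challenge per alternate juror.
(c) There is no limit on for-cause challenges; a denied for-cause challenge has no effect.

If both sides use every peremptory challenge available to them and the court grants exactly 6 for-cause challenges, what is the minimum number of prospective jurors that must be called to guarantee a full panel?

Seats to fill: 12 + 1 alternates = 13.
Peremptories: 4 + 1×1 = 5 per side × 2 sides = 10.
For-cause removals: 6.
Minimum venire: 13 + 10 + 6 = 29.

29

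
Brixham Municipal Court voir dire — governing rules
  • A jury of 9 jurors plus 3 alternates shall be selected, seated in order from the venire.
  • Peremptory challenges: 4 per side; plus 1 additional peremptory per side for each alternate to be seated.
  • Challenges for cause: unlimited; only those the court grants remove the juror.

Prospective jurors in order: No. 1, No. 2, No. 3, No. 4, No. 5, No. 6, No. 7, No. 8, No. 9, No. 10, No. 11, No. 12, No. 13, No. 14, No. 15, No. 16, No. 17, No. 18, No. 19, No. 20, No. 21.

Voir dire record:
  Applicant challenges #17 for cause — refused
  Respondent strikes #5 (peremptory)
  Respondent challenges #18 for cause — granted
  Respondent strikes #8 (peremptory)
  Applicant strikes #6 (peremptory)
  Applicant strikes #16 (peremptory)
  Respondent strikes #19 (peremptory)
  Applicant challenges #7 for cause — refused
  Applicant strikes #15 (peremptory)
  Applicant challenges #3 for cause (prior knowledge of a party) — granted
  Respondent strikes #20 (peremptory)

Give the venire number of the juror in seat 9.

13

Removed: #3, #5, #6, #8, #15, #16, #18, #19, #20. (#7, #17 stay — for-cause denied.)
Filling seats in venire order through position 9: #1, #2, #4, #7, #9, #10, #11, #12, #13.
So seat 9 is #13.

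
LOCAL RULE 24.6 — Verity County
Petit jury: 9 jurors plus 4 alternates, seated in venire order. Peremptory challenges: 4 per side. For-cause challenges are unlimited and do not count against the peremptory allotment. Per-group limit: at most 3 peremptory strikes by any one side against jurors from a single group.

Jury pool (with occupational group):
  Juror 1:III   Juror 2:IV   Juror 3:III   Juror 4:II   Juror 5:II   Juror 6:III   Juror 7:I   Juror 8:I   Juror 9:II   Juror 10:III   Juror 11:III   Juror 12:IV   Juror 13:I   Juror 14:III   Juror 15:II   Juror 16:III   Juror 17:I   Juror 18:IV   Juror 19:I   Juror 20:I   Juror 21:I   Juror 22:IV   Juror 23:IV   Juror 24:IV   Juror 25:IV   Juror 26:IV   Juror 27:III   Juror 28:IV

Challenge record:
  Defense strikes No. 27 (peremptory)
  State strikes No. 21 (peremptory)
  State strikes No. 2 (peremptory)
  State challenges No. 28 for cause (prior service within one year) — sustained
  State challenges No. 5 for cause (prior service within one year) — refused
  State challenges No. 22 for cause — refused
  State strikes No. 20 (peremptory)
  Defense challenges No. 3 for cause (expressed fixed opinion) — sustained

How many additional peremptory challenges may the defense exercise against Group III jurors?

Defense peremptories so far: #27 — 1 of 4 used, 3 left overall.
Against Group III: #27 — 1 used; per-group cap 3 leaves 2.
Binding limit: min(3, 2) = 2.

2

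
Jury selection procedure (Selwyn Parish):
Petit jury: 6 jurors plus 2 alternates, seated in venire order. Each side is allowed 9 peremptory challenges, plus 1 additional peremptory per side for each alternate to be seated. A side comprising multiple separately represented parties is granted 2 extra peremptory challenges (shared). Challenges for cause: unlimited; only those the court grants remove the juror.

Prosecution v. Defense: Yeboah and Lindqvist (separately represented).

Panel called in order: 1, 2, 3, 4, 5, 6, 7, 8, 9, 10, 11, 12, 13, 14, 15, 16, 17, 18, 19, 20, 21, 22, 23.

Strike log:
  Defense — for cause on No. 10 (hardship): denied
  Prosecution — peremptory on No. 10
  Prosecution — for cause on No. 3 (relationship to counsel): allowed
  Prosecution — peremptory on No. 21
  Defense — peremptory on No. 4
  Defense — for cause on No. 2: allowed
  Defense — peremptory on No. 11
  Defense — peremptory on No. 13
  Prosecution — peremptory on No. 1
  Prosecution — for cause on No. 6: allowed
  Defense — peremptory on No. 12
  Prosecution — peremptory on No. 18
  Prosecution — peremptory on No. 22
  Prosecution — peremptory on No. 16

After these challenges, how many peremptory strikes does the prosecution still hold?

5

Prosecution allotment: 9 base + 1 × 2 alternates = 11.
Prosecution peremptories used: #10, #21, #1, #18, #22, #16 — 6 (for-cause on #3, #6 don't count).
Remaining: 11 − 6 = 5.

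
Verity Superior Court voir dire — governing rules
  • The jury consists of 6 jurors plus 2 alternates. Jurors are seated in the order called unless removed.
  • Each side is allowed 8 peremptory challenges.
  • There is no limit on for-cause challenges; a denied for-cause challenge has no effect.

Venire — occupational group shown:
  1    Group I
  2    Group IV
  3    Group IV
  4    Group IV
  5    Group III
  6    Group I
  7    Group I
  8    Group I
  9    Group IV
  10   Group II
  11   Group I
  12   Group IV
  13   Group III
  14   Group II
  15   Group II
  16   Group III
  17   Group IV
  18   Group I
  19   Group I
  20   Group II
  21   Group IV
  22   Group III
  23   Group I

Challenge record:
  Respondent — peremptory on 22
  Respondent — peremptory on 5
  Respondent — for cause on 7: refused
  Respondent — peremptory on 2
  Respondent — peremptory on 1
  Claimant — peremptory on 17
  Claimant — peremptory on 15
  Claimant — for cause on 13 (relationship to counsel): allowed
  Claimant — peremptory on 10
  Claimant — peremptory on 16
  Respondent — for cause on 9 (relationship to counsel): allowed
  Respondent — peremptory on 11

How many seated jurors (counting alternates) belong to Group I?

4

Removed: #1, #2, #5, #9, #10, #11, #13, #15, #16, #17, #22.
Seated (8 incl. alternates): #3, #4, #6, #7, #8, #12, #14, #18.
Of those, in Group I: #6, #7, #8, #18 → 4.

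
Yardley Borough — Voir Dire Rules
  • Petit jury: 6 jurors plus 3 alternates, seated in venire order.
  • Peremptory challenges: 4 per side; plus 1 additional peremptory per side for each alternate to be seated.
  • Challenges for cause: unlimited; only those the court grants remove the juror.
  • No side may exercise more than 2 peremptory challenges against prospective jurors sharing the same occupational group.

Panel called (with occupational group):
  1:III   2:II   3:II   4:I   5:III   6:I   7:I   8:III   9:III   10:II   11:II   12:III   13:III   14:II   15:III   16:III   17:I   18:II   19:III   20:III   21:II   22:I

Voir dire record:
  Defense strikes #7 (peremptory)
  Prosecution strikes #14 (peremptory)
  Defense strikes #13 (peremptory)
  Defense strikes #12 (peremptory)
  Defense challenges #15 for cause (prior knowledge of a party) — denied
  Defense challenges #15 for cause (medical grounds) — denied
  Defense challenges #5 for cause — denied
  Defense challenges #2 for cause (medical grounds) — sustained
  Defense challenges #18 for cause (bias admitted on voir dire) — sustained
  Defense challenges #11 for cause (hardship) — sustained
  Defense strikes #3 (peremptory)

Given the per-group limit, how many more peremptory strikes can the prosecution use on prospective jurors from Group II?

1

Prosecution peremptories so far: #14 — 1 of 7 used, 6 left overall.
Against Group II: #14 — 1 used; per-group cap 2 leaves 1.
Binding limit: min(6, 1) = 1.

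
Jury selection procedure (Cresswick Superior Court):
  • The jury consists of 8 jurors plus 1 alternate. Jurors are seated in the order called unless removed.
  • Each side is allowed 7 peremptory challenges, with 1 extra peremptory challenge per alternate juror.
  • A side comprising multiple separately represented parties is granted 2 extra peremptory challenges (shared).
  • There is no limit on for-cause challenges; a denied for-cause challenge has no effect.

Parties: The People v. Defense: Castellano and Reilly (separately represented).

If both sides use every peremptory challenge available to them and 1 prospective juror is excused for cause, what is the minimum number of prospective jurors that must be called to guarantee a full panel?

28

Seats to fill: 8 + 1 alternates = 9.
Peremptories — The People: 7 + 1×1 = 8; Defense: 7 + 1×1 + 2 = 10; total 18.
For-cause removals: 1.
Minimum venire: 9 + 18 + 1 = 28.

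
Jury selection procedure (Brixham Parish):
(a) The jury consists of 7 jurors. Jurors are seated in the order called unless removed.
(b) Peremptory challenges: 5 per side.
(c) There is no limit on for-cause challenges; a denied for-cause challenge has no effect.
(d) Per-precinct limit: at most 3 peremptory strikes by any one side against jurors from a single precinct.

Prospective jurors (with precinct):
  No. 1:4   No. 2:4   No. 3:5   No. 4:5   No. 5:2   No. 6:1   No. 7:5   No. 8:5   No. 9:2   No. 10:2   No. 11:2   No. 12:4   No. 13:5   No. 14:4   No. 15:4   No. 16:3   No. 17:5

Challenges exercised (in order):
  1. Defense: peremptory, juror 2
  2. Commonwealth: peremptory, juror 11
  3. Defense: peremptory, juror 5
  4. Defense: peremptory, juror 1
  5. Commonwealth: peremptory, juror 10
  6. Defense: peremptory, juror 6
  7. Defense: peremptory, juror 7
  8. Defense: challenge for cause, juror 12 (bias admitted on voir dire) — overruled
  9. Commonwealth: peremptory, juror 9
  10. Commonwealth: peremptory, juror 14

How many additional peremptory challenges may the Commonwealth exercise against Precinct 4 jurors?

Commonwealth peremptories so far: #11, #10, #9, #14 — 4 of 5 used, 1 left overall.
Against Precinct 4: #14 — 1 used; per-precinct cap 3 leaves 2.
Binding limit: min(1, 2) = 1.

1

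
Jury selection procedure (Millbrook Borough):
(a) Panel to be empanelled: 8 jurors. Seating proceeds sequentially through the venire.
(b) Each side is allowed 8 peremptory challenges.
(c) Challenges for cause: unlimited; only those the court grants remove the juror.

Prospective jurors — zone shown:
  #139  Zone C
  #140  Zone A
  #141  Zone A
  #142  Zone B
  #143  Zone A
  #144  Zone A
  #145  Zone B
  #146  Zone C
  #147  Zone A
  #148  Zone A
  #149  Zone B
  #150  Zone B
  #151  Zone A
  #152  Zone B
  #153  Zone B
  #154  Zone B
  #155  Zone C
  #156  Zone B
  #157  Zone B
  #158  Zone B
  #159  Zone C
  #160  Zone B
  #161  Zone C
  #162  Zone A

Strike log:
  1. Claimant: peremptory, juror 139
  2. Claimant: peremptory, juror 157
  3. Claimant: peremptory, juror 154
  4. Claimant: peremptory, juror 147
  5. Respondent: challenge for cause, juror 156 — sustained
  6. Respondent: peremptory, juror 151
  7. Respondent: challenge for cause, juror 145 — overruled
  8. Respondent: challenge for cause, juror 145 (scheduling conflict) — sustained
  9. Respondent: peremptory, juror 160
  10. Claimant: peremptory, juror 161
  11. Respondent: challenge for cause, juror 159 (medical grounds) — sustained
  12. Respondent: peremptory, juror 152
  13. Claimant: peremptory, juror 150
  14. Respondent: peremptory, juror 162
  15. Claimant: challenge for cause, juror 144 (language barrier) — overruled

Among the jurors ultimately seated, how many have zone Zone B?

2

Removed: #139, #145, #147, #150, #151, #152, #154, #156, #157, #159, #160, #161, #162.
Seated jurors 1–8: #140, #141, #142, #143, #144, #146, #148, #149.
Of those, in Zone B: #142, #149 → 2.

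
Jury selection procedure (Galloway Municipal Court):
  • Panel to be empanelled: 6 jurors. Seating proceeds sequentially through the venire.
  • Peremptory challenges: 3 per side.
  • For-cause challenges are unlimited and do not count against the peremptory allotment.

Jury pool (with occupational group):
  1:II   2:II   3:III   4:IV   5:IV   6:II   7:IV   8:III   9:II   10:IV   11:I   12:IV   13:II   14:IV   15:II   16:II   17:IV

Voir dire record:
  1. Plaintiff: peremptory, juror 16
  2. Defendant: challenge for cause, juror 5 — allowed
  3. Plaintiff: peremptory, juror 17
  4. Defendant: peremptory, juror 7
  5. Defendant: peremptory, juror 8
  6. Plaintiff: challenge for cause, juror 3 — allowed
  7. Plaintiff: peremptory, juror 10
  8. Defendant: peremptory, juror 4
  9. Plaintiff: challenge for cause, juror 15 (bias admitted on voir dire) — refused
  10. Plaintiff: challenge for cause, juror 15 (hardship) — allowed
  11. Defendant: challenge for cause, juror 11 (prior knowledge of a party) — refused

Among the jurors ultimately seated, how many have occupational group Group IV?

Removed: #3, #4, #5, #7, #8, #10, #15, #16, #17.
Seated jurors 1–6: #1, #2, #6, #9, #11, #12.
Of those, in Group IV: #12 → 1.

1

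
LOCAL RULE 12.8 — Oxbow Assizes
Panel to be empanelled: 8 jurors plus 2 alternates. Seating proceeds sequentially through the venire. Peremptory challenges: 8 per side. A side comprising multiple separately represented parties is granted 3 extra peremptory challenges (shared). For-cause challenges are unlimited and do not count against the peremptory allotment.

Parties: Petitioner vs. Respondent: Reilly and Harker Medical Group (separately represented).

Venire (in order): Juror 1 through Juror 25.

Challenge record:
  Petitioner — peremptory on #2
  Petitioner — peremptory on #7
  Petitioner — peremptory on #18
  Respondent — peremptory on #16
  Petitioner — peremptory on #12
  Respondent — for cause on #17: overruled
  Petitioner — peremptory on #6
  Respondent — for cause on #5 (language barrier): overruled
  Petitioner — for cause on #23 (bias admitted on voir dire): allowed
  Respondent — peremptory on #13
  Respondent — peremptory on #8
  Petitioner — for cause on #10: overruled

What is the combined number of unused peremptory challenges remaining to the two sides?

Petitioner allotment: 8. Respondent allotment: 8 base + 3 multi-party = 11.
Petitioner peremptories used: #2, #7, #18, #12, #6 — 5 (for-cause on #23, #10 don't count).
Respondent peremptories used: #16, #13, #8 — 3 (for-cause on #17, #5 don't count).
Remaining: (8 − 5) + (11 − 3) = 11.

11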